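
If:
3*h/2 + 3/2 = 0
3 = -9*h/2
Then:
No Solution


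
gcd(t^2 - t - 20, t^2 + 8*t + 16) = t + 4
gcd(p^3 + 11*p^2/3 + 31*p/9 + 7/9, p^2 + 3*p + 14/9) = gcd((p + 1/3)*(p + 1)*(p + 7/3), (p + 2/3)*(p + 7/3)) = p + 7/3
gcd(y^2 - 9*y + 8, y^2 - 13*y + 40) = y - 8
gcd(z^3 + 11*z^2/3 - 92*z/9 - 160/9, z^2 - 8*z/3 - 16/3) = z + 4/3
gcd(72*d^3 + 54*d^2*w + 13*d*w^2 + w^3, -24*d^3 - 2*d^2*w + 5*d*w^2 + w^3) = 12*d^2 + 7*d*w + w^2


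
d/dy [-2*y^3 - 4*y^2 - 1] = 2*y*(-3*y - 4)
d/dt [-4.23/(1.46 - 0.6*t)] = -2.538/(0.6*t - 1.46)^2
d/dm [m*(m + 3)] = 2*m + 3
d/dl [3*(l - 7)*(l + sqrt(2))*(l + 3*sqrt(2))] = 9*l^2 - 42*l + 24*sqrt(2)*l - 84*sqrt(2) + 18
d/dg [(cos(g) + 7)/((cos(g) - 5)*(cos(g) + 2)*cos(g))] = 2*(cos(g)^3 + 9*cos(g)^2 - 21*cos(g) - 35)*sin(g)/((cos(g) - 5)^2*(cos(g) + 2)^2*cos(g)^2)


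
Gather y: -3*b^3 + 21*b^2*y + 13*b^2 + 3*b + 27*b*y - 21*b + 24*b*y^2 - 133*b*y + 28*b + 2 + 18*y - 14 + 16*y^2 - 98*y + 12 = -3*b^3 + 13*b^2 + 10*b + y^2*(24*b + 16) + y*(21*b^2 - 106*b - 80)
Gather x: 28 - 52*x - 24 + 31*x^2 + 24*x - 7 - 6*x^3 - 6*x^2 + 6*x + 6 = -6*x^3 + 25*x^2 - 22*x + 3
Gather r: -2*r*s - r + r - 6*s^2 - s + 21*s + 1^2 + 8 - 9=-2*r*s - 6*s^2 + 20*s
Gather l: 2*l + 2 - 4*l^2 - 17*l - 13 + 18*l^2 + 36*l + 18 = 14*l^2 + 21*l + 7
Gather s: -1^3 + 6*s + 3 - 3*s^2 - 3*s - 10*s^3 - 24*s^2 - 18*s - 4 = -10*s^3 - 27*s^2 - 15*s - 2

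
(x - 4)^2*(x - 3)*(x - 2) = x^4 - 13*x^3 + 62*x^2 - 128*x + 96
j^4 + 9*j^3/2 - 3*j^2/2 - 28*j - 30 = (j - 5/2)*(j + 2)^2*(j + 3)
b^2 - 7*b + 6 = (b - 6)*(b - 1)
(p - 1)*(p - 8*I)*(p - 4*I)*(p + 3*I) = p^4 - p^3 - 9*I*p^3 + 4*p^2 + 9*I*p^2 - 4*p - 96*I*p + 96*I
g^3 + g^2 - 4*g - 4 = (g - 2)*(g + 1)*(g + 2)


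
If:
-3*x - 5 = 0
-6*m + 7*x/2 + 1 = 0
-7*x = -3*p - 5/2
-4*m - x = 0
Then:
No Solution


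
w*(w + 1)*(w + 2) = w^3 + 3*w^2 + 2*w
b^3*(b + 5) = b^4 + 5*b^3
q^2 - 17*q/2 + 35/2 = (q - 5)*(q - 7/2)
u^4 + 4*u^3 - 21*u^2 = u^2*(u - 3)*(u + 7)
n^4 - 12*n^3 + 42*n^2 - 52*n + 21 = (n - 7)*(n - 3)*(n - 1)^2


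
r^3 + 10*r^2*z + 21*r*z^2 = r*(r + 3*z)*(r + 7*z)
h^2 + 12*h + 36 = (h + 6)^2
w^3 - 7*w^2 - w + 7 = (w - 7)*(w - 1)*(w + 1)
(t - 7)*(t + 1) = t^2 - 6*t - 7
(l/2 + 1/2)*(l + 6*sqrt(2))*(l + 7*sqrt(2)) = l^3/2 + l^2/2 + 13*sqrt(2)*l^2/2 + 13*sqrt(2)*l/2 + 42*l + 42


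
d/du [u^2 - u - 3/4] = 2*u - 1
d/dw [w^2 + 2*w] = 2*w + 2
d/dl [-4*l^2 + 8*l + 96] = 8 - 8*l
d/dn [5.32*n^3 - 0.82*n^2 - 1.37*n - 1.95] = 15.96*n^2 - 1.64*n - 1.37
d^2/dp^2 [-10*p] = 0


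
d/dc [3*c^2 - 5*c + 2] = 6*c - 5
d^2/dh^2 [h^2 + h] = 2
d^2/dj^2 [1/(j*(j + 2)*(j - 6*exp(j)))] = 2*(j^2*(1 - 6*exp(j))*(j + 2)*(j - 6*exp(j)) + 3*j^2*(j + 2)^2*(j - 6*exp(j))*exp(j) + j^2*(j + 2)^2*(6*exp(j) - 1)^2 + j^2*(j - 6*exp(j))^2 + j*(1 - 6*exp(j))*(j + 2)^2*(j - 6*exp(j)) + j*(j + 2)*(j - 6*exp(j))^2 + (j + 2)^2*(j - 6*exp(j))^2)/(j^3*(j + 2)^3*(j - 6*exp(j))^3)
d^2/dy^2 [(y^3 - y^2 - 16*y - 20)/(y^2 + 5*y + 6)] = 16/(y^3 + 9*y^2 + 27*y + 27)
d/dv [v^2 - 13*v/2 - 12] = 2*v - 13/2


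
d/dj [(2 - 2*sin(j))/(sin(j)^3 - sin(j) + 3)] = 2*(2*sin(j)^3 - 3*sin(j)^2 - 2)*cos(j)/(-sin(j)*cos(j)^2 + 3)^2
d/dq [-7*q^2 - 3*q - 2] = -14*q - 3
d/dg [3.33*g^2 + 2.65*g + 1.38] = 6.66*g + 2.65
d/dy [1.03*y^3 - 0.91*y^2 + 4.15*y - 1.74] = 3.09*y^2 - 1.82*y + 4.15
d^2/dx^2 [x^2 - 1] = 2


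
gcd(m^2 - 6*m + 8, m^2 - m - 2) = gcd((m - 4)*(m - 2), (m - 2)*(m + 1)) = m - 2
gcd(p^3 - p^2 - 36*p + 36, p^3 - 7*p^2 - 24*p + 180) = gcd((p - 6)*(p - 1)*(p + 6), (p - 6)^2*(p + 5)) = p - 6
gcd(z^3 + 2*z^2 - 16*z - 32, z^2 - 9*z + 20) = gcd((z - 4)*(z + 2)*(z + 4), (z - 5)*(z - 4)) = z - 4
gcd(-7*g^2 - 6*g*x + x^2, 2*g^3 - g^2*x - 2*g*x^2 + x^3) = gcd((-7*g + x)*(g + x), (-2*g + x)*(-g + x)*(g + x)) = g + x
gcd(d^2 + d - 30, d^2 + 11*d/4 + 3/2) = 1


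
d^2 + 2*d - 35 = (d - 5)*(d + 7)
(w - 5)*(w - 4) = w^2 - 9*w + 20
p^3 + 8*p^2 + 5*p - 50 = (p - 2)*(p + 5)^2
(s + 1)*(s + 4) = s^2 + 5*s + 4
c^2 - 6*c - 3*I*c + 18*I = (c - 6)*(c - 3*I)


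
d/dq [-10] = 0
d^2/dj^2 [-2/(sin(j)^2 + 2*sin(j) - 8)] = 4*(2*sin(j)^4 + 3*sin(j)^3 + 15*sin(j)^2 + 2*sin(j) - 12)/(sin(j)^2 + 2*sin(j) - 8)^3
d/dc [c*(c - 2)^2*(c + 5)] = 4*c^3 + 3*c^2 - 32*c + 20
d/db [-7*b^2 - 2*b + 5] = -14*b - 2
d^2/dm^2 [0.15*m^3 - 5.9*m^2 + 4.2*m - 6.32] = 0.9*m - 11.8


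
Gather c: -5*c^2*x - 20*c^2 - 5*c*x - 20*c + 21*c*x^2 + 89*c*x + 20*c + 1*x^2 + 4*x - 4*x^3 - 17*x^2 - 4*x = c^2*(-5*x - 20) + c*(21*x^2 + 84*x) - 4*x^3 - 16*x^2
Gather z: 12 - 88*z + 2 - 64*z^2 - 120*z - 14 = -64*z^2 - 208*z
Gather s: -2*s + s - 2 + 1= -s - 1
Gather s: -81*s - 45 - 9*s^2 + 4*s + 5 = -9*s^2 - 77*s - 40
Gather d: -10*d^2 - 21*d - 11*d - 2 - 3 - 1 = -10*d^2 - 32*d - 6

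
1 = 1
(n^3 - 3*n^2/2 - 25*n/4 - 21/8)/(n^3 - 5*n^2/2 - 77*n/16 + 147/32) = 4*(4*n^2 + 8*n + 3)/(16*n^2 + 16*n - 21)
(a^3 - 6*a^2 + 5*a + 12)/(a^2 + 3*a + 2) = (a^2 - 7*a + 12)/(a + 2)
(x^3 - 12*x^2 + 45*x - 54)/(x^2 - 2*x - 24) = (x^2 - 6*x + 9)/(x + 4)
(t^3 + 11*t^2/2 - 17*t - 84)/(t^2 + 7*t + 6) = (t^2 - t/2 - 14)/(t + 1)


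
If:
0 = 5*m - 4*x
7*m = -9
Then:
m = -9/7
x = -45/28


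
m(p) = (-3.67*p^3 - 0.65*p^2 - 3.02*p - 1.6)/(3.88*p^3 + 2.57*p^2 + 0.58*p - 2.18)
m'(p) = (-11.64*p^2 - 5.14*p - 0.58)*(-3.67*p^3 - 0.65*p^2 - 3.02*p - 1.6)/(3.88*p^3 + 2.57*p^2 + 0.58*p - 2.18)^2 + (-11.01*p^2 - 1.3*p - 3.02)/(3.88*p^3 + 2.57*p^2 + 0.58*p - 2.18)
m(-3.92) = -1.11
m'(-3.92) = -0.05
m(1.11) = -1.55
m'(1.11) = 2.02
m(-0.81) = -0.78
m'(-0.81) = 1.99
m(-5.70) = -1.05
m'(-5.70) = -0.02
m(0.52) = 6.05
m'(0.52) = 71.21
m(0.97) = -1.96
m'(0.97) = 4.07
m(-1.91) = -1.31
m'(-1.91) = -0.13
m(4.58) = -0.89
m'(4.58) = -0.00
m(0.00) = 0.73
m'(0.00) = 1.58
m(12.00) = -0.91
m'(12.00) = -0.00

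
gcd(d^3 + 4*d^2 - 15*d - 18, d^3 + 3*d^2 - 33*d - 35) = d + 1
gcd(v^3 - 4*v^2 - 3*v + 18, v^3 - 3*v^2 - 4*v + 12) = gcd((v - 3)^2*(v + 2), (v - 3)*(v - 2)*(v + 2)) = v^2 - v - 6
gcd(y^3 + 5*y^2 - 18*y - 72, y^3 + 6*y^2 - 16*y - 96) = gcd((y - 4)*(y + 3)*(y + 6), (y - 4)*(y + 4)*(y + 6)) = y^2 + 2*y - 24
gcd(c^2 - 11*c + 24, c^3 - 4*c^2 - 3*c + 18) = c - 3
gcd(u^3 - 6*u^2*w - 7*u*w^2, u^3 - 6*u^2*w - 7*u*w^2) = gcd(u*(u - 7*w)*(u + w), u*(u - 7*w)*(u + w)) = u^3 - 6*u^2*w - 7*u*w^2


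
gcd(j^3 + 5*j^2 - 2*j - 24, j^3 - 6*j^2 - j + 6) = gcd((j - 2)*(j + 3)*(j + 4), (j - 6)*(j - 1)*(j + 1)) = 1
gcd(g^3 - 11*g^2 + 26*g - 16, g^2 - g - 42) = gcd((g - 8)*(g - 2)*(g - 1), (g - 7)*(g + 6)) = 1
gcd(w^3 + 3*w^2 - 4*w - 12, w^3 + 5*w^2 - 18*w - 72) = w + 3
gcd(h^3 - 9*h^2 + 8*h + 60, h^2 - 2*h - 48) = 1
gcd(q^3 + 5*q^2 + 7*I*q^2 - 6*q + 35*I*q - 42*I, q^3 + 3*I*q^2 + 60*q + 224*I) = q + 7*I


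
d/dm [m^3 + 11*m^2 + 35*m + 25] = 3*m^2 + 22*m + 35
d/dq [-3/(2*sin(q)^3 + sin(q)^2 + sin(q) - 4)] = 3*(6*sin(q)^2 + 2*sin(q) + 1)*cos(q)/(2*sin(q)^3 + sin(q)^2 + sin(q) - 4)^2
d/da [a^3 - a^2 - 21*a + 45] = 3*a^2 - 2*a - 21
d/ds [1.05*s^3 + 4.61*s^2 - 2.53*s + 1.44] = 3.15*s^2 + 9.22*s - 2.53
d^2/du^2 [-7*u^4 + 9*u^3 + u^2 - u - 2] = -84*u^2 + 54*u + 2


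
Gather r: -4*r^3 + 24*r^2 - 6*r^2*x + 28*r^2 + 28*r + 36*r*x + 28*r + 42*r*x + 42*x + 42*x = -4*r^3 + r^2*(52 - 6*x) + r*(78*x + 56) + 84*x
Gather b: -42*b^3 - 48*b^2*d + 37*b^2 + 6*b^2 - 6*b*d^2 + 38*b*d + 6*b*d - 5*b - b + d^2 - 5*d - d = -42*b^3 + b^2*(43 - 48*d) + b*(-6*d^2 + 44*d - 6) + d^2 - 6*d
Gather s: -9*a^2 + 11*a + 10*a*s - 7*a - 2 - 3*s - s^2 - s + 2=-9*a^2 + 4*a - s^2 + s*(10*a - 4)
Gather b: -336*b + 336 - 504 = -336*b - 168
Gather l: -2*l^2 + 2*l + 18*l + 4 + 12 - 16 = -2*l^2 + 20*l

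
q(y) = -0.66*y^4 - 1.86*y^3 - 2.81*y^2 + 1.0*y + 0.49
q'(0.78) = -8.03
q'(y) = -2.64*y^3 - 5.58*y^2 - 5.62*y + 1.0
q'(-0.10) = 1.51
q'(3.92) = -265.80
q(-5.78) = -476.64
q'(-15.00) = 7739.80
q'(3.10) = -148.69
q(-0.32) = -0.06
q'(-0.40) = 2.52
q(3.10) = -139.78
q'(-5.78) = 356.85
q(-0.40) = -0.26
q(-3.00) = -31.04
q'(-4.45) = 148.15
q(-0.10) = 0.36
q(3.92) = -306.65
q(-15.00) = -27781.76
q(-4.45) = -154.51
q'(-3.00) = 38.92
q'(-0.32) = 2.31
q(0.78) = -1.57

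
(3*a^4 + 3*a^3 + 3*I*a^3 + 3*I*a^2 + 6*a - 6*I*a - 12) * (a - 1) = 3*a^5 + 3*I*a^4 - 3*a^3 + 6*a^2 - 9*I*a^2 - 18*a + 6*I*a + 12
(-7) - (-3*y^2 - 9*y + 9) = 3*y^2 + 9*y - 16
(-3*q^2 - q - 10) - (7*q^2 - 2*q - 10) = -10*q^2 + q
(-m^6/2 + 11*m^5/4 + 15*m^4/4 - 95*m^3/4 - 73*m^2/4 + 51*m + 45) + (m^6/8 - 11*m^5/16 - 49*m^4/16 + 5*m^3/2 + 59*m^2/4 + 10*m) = -3*m^6/8 + 33*m^5/16 + 11*m^4/16 - 85*m^3/4 - 7*m^2/2 + 61*m + 45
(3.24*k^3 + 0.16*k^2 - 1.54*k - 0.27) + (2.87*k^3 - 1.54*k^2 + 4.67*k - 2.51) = 6.11*k^3 - 1.38*k^2 + 3.13*k - 2.78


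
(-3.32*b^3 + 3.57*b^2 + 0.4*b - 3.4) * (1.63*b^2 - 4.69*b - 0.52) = -5.4116*b^5 + 21.3899*b^4 - 14.3649*b^3 - 9.2744*b^2 + 15.738*b + 1.768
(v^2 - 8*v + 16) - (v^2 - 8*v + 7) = 9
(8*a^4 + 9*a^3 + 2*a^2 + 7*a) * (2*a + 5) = 16*a^5 + 58*a^4 + 49*a^3 + 24*a^2 + 35*a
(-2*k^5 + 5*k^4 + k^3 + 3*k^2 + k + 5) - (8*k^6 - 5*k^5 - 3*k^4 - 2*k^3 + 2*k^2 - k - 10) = -8*k^6 + 3*k^5 + 8*k^4 + 3*k^3 + k^2 + 2*k + 15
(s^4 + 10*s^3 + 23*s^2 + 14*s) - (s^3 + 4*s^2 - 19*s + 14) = s^4 + 9*s^3 + 19*s^2 + 33*s - 14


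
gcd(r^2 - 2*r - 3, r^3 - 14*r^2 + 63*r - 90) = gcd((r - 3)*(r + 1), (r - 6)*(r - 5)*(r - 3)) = r - 3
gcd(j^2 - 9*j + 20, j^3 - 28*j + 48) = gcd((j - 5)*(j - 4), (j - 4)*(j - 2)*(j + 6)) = j - 4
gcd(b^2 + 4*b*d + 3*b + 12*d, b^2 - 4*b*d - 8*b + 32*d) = 1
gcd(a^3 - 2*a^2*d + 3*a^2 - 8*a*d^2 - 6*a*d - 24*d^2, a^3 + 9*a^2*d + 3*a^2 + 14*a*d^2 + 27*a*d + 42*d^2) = a^2 + 2*a*d + 3*a + 6*d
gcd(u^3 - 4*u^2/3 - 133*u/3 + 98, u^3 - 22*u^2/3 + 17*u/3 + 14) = u^2 - 25*u/3 + 14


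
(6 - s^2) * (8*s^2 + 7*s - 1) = -8*s^4 - 7*s^3 + 49*s^2 + 42*s - 6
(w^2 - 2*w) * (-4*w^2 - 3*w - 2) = -4*w^4 + 5*w^3 + 4*w^2 + 4*w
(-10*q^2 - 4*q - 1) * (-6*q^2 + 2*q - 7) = 60*q^4 + 4*q^3 + 68*q^2 + 26*q + 7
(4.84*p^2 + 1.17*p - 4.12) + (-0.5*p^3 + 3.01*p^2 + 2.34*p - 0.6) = -0.5*p^3 + 7.85*p^2 + 3.51*p - 4.72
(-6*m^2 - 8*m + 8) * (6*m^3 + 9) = -36*m^5 - 48*m^4 + 48*m^3 - 54*m^2 - 72*m + 72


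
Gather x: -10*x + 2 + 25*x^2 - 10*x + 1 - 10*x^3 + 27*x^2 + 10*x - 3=-10*x^3 + 52*x^2 - 10*x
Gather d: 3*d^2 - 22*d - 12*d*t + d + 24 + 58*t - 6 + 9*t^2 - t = 3*d^2 + d*(-12*t - 21) + 9*t^2 + 57*t + 18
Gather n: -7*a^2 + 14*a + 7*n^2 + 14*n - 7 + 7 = -7*a^2 + 14*a + 7*n^2 + 14*n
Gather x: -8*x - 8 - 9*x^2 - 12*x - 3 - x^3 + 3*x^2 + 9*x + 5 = -x^3 - 6*x^2 - 11*x - 6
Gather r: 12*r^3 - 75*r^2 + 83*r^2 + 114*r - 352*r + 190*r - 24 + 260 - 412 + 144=12*r^3 + 8*r^2 - 48*r - 32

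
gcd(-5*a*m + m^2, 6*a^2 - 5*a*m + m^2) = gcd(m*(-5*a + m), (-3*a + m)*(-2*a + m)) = 1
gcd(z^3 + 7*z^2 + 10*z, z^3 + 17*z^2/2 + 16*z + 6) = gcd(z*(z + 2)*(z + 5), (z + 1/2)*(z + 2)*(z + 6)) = z + 2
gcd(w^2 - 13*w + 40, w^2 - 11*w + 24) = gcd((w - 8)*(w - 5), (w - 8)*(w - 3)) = w - 8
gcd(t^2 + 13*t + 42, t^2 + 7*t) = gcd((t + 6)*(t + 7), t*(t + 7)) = t + 7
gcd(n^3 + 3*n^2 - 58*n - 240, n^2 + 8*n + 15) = n + 5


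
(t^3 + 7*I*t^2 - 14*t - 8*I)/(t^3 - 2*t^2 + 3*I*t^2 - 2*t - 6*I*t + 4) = (t + 4*I)/(t - 2)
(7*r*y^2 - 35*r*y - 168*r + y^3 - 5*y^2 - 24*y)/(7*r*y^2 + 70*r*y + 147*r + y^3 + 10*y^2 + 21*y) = (y - 8)/(y + 7)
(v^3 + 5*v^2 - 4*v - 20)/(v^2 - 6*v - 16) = (v^2 + 3*v - 10)/(v - 8)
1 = 1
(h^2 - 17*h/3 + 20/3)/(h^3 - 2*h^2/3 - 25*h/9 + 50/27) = 9*(h - 4)/(9*h^2 + 9*h - 10)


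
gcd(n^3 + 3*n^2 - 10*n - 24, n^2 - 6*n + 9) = n - 3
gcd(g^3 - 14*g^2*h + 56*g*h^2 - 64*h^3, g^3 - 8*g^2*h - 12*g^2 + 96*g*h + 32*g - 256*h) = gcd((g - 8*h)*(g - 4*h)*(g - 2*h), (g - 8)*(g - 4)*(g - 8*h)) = g - 8*h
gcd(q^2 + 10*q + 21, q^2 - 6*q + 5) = 1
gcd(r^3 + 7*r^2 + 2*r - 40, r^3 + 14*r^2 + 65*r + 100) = r^2 + 9*r + 20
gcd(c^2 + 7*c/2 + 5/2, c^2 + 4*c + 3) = c + 1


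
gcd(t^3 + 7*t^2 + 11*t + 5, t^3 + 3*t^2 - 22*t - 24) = t + 1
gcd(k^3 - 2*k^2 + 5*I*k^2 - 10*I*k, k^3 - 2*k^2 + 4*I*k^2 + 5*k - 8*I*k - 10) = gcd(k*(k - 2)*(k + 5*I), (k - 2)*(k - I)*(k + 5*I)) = k^2 + k*(-2 + 5*I) - 10*I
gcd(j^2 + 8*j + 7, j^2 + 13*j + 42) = j + 7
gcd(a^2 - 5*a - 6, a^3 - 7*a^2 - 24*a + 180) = a - 6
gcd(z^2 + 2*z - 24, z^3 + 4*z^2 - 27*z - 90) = z + 6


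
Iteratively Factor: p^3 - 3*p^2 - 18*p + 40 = (p - 2)*(p^2 - p - 20) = (p - 2)*(p + 4)*(p - 5)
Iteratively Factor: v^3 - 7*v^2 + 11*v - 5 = (v - 5)*(v^2 - 2*v + 1) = (v - 5)*(v - 1)*(v - 1)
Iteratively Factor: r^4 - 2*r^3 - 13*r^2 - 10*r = (r)*(r^3 - 2*r^2 - 13*r - 10) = r*(r + 1)*(r^2 - 3*r - 10) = r*(r + 1)*(r + 2)*(r - 5)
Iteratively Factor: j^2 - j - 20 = (j - 5)*(j + 4)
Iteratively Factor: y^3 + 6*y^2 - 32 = (y - 2)*(y^2 + 8*y + 16) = (y - 2)*(y + 4)*(y + 4)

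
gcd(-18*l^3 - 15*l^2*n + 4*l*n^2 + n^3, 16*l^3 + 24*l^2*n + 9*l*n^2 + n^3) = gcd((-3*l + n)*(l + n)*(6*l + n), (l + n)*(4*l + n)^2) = l + n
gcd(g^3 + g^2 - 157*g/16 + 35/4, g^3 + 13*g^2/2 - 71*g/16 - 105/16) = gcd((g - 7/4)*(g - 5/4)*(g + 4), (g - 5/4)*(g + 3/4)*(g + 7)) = g - 5/4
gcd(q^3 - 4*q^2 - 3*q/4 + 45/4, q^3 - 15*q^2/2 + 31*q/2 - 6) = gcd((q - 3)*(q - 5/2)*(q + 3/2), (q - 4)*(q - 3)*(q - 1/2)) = q - 3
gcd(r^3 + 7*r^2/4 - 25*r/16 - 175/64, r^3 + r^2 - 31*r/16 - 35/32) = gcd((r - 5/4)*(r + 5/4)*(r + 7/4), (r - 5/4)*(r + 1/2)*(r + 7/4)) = r^2 + r/2 - 35/16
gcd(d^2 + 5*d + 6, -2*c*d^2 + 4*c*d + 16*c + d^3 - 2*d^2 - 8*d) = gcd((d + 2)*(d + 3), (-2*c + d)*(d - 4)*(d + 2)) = d + 2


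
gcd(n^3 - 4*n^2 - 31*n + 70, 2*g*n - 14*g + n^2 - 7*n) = n - 7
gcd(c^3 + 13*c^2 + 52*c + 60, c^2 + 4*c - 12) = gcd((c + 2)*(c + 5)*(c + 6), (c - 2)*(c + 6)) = c + 6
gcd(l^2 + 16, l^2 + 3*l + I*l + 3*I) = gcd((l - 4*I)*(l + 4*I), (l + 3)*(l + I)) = 1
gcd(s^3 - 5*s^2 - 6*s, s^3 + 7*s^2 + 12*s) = s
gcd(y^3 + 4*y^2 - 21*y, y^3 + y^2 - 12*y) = y^2 - 3*y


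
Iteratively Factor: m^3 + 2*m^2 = (m)*(m^2 + 2*m) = m*(m + 2)*(m)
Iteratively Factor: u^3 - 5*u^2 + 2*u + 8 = (u + 1)*(u^2 - 6*u + 8) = (u - 2)*(u + 1)*(u - 4)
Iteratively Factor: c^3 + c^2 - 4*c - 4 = (c - 2)*(c^2 + 3*c + 2) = (c - 2)*(c + 2)*(c + 1)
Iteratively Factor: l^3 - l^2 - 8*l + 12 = (l + 3)*(l^2 - 4*l + 4) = (l - 2)*(l + 3)*(l - 2)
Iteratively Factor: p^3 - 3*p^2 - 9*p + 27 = (p + 3)*(p^2 - 6*p + 9) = (p - 3)*(p + 3)*(p - 3)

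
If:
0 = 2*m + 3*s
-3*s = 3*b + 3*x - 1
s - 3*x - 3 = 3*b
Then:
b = -x - 2/3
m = -3/2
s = 1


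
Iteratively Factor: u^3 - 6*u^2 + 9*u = (u)*(u^2 - 6*u + 9) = u*(u - 3)*(u - 3)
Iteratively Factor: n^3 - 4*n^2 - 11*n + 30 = (n - 2)*(n^2 - 2*n - 15) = (n - 2)*(n + 3)*(n - 5)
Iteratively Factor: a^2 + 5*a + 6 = (a + 3)*(a + 2)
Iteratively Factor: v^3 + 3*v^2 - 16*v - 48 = (v + 3)*(v^2 - 16) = (v + 3)*(v + 4)*(v - 4)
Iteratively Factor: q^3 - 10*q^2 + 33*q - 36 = (q - 3)*(q^2 - 7*q + 12) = (q - 4)*(q - 3)*(q - 3)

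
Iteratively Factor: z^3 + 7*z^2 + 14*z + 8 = (z + 2)*(z^2 + 5*z + 4) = (z + 2)*(z + 4)*(z + 1)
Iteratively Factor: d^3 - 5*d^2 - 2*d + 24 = (d - 4)*(d^2 - d - 6) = (d - 4)*(d - 3)*(d + 2)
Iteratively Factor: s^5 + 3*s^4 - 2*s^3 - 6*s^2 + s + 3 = (s + 1)*(s^4 + 2*s^3 - 4*s^2 - 2*s + 3) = (s - 1)*(s + 1)*(s^3 + 3*s^2 - s - 3) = (s - 1)*(s + 1)*(s + 3)*(s^2 - 1) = (s - 1)*(s + 1)^2*(s + 3)*(s - 1)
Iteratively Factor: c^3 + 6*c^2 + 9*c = (c)*(c^2 + 6*c + 9) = c*(c + 3)*(c + 3)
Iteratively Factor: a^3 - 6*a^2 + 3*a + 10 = (a - 5)*(a^2 - a - 2) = (a - 5)*(a + 1)*(a - 2)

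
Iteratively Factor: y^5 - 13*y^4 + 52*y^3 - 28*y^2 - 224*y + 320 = (y - 2)*(y^4 - 11*y^3 + 30*y^2 + 32*y - 160) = (y - 5)*(y - 2)*(y^3 - 6*y^2 + 32) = (y - 5)*(y - 2)*(y + 2)*(y^2 - 8*y + 16) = (y - 5)*(y - 4)*(y - 2)*(y + 2)*(y - 4)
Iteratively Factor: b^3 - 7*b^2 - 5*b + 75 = (b - 5)*(b^2 - 2*b - 15) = (b - 5)^2*(b + 3)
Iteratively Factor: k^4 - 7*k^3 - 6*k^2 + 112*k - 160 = (k - 4)*(k^3 - 3*k^2 - 18*k + 40) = (k - 5)*(k - 4)*(k^2 + 2*k - 8) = (k - 5)*(k - 4)*(k - 2)*(k + 4)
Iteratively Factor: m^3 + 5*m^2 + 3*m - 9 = (m - 1)*(m^2 + 6*m + 9) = (m - 1)*(m + 3)*(m + 3)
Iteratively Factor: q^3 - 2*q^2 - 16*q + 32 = (q - 2)*(q^2 - 16) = (q - 4)*(q - 2)*(q + 4)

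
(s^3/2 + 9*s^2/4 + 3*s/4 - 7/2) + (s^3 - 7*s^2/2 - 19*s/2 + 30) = 3*s^3/2 - 5*s^2/4 - 35*s/4 + 53/2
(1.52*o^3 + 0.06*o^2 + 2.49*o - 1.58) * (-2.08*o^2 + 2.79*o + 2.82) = -3.1616*o^5 + 4.116*o^4 - 0.725400000000001*o^3 + 10.4027*o^2 + 2.6136*o - 4.4556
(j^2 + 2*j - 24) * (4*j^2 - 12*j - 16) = 4*j^4 - 4*j^3 - 136*j^2 + 256*j + 384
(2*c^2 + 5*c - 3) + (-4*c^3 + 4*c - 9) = -4*c^3 + 2*c^2 + 9*c - 12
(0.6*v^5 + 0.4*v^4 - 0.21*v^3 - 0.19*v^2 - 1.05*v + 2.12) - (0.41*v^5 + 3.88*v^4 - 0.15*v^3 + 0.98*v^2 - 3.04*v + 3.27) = 0.19*v^5 - 3.48*v^4 - 0.06*v^3 - 1.17*v^2 + 1.99*v - 1.15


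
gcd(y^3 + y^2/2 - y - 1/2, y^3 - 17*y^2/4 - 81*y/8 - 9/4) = 1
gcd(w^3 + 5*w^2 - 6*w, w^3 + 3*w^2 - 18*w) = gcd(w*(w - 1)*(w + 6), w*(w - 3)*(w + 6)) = w^2 + 6*w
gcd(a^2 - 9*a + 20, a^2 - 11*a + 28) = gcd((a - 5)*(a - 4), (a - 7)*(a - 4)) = a - 4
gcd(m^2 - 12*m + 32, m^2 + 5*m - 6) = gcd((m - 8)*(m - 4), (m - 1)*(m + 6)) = 1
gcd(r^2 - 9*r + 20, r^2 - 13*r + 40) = r - 5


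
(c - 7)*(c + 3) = c^2 - 4*c - 21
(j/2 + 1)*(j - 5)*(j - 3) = j^3/2 - 3*j^2 - j/2 + 15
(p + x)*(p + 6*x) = p^2 + 7*p*x + 6*x^2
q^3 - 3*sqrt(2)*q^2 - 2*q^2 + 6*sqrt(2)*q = q*(q - 2)*(q - 3*sqrt(2))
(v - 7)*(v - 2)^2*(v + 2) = v^4 - 9*v^3 + 10*v^2 + 36*v - 56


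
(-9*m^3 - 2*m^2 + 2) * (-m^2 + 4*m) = 9*m^5 - 34*m^4 - 8*m^3 - 2*m^2 + 8*m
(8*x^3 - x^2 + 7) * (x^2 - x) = 8*x^5 - 9*x^4 + x^3 + 7*x^2 - 7*x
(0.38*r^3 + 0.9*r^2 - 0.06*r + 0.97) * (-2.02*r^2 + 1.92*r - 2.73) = -0.7676*r^5 - 1.0884*r^4 + 0.8118*r^3 - 4.5316*r^2 + 2.0262*r - 2.6481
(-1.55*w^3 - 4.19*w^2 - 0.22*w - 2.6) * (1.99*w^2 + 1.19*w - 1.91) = -3.0845*w^5 - 10.1826*w^4 - 2.4634*w^3 + 2.5671*w^2 - 2.6738*w + 4.966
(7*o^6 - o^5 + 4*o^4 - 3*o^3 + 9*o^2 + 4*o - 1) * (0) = 0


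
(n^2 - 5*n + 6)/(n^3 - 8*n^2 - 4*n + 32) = (n - 3)/(n^2 - 6*n - 16)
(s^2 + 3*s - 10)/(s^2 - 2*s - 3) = (-s^2 - 3*s + 10)/(-s^2 + 2*s + 3)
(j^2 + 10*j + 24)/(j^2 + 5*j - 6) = (j + 4)/(j - 1)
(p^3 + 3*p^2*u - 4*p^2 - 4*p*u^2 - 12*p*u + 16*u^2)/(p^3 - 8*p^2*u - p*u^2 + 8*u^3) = (p^2 + 4*p*u - 4*p - 16*u)/(p^2 - 7*p*u - 8*u^2)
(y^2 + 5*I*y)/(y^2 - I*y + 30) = y/(y - 6*I)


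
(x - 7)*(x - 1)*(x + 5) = x^3 - 3*x^2 - 33*x + 35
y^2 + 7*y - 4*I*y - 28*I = (y + 7)*(y - 4*I)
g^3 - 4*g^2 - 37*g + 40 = (g - 8)*(g - 1)*(g + 5)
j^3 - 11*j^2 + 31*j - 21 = (j - 7)*(j - 3)*(j - 1)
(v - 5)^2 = v^2 - 10*v + 25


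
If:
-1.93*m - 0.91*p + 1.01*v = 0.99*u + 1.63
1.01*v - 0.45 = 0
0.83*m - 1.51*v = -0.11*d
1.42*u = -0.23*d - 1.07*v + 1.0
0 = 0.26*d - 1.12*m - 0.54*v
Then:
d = 2.81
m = 0.44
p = -2.13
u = -0.09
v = 0.45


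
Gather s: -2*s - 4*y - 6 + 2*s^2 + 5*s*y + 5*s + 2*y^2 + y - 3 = 2*s^2 + s*(5*y + 3) + 2*y^2 - 3*y - 9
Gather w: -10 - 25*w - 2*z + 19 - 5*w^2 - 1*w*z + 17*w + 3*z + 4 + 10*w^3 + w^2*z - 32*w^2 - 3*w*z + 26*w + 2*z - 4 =10*w^3 + w^2*(z - 37) + w*(18 - 4*z) + 3*z + 9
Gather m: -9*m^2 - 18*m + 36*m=-9*m^2 + 18*m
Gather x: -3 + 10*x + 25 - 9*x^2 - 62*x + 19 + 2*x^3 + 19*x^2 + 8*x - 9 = 2*x^3 + 10*x^2 - 44*x + 32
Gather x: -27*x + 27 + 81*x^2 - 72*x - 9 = 81*x^2 - 99*x + 18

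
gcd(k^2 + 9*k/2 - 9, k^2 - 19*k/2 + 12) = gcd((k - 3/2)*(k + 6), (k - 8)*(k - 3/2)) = k - 3/2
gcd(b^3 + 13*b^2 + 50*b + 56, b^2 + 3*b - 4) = b + 4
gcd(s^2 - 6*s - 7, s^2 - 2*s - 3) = s + 1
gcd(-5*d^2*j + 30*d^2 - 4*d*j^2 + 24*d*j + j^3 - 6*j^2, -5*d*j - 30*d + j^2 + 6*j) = 5*d - j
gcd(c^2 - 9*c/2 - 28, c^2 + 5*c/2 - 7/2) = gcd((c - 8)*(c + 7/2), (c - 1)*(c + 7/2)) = c + 7/2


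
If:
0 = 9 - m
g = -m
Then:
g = -9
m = 9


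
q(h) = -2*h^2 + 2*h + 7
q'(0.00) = 2.00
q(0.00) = 7.00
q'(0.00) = 2.00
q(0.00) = 7.00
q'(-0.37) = 3.48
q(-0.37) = 5.99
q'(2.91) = -9.64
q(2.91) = -4.12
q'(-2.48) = 11.92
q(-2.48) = -10.26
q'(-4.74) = 20.96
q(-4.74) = -47.42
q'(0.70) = -0.80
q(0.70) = 7.42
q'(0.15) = 1.40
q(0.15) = 7.26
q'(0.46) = 0.16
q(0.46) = 7.50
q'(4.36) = -15.44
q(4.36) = -22.30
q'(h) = 2 - 4*h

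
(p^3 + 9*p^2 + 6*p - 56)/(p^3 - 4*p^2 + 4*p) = (p^2 + 11*p + 28)/(p*(p - 2))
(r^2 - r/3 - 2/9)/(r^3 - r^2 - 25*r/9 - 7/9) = (3*r - 2)/(3*r^2 - 4*r - 7)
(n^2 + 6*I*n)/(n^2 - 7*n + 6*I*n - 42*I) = n/(n - 7)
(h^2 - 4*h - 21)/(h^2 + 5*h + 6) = (h - 7)/(h + 2)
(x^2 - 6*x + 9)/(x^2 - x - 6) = (x - 3)/(x + 2)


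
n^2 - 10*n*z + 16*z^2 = (n - 8*z)*(n - 2*z)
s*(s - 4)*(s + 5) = s^3 + s^2 - 20*s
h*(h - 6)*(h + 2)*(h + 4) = h^4 - 28*h^2 - 48*h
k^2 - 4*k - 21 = (k - 7)*(k + 3)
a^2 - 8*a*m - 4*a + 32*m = (a - 4)*(a - 8*m)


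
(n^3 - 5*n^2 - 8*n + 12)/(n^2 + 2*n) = n - 7 + 6/n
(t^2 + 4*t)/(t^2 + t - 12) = t/(t - 3)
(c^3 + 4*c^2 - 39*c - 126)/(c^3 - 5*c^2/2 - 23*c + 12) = 2*(c^2 + 10*c + 21)/(2*c^2 + 7*c - 4)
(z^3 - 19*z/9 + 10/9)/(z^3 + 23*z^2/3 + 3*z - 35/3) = (z - 2/3)/(z + 7)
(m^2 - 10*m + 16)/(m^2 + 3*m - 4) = (m^2 - 10*m + 16)/(m^2 + 3*m - 4)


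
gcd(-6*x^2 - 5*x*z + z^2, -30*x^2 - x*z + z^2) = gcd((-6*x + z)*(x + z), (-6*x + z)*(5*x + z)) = 6*x - z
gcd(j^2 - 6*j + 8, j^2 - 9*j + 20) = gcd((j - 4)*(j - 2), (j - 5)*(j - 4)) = j - 4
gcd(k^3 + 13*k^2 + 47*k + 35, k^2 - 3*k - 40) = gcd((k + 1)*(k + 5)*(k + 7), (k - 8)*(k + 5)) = k + 5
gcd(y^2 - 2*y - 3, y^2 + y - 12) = y - 3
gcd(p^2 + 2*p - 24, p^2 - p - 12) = p - 4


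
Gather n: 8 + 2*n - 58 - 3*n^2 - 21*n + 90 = -3*n^2 - 19*n + 40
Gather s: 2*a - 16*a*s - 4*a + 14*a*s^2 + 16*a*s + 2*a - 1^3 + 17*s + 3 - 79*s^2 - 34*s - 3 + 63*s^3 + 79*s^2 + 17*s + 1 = 14*a*s^2 + 63*s^3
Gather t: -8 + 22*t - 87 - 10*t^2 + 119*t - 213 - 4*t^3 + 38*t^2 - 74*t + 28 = -4*t^3 + 28*t^2 + 67*t - 280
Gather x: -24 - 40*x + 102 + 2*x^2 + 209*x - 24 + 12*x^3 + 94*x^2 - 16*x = 12*x^3 + 96*x^2 + 153*x + 54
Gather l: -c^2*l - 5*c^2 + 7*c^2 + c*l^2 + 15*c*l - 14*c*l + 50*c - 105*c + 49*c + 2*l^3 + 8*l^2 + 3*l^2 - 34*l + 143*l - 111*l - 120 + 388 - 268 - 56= 2*c^2 - 6*c + 2*l^3 + l^2*(c + 11) + l*(-c^2 + c - 2) - 56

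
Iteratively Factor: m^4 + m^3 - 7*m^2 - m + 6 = (m - 2)*(m^3 + 3*m^2 - m - 3) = (m - 2)*(m + 3)*(m^2 - 1) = (m - 2)*(m - 1)*(m + 3)*(m + 1)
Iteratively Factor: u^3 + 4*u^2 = (u + 4)*(u^2) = u*(u + 4)*(u)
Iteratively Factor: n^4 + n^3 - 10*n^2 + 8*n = (n)*(n^3 + n^2 - 10*n + 8) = n*(n - 2)*(n^2 + 3*n - 4) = n*(n - 2)*(n - 1)*(n + 4)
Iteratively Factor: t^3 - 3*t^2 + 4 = (t - 2)*(t^2 - t - 2) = (t - 2)^2*(t + 1)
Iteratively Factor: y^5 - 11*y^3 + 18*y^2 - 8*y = (y - 2)*(y^4 + 2*y^3 - 7*y^2 + 4*y) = (y - 2)*(y + 4)*(y^3 - 2*y^2 + y) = y*(y - 2)*(y + 4)*(y^2 - 2*y + 1) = y*(y - 2)*(y - 1)*(y + 4)*(y - 1)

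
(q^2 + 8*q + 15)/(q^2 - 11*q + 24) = (q^2 + 8*q + 15)/(q^2 - 11*q + 24)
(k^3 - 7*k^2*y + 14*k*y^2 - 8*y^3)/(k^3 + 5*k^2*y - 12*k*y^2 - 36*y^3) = (k^3 - 7*k^2*y + 14*k*y^2 - 8*y^3)/(k^3 + 5*k^2*y - 12*k*y^2 - 36*y^3)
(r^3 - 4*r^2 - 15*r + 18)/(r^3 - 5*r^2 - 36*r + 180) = (r^2 + 2*r - 3)/(r^2 + r - 30)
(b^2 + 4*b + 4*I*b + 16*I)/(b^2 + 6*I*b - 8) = (b + 4)/(b + 2*I)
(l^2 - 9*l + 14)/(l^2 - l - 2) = (l - 7)/(l + 1)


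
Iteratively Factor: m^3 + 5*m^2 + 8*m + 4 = (m + 1)*(m^2 + 4*m + 4) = (m + 1)*(m + 2)*(m + 2)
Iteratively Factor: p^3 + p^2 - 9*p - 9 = (p - 3)*(p^2 + 4*p + 3) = (p - 3)*(p + 3)*(p + 1)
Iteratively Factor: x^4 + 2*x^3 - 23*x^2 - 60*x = (x)*(x^3 + 2*x^2 - 23*x - 60) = x*(x + 3)*(x^2 - x - 20) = x*(x + 3)*(x + 4)*(x - 5)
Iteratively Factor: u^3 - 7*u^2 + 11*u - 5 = (u - 5)*(u^2 - 2*u + 1) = (u - 5)*(u - 1)*(u - 1)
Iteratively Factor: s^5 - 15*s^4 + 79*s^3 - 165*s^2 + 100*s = (s - 5)*(s^4 - 10*s^3 + 29*s^2 - 20*s) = (s - 5)*(s - 4)*(s^3 - 6*s^2 + 5*s) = (s - 5)*(s - 4)*(s - 1)*(s^2 - 5*s) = (s - 5)^2*(s - 4)*(s - 1)*(s)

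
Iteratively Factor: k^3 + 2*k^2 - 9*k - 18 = (k + 3)*(k^2 - k - 6) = (k + 2)*(k + 3)*(k - 3)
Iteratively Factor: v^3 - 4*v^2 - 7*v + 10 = (v - 1)*(v^2 - 3*v - 10) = (v - 5)*(v - 1)*(v + 2)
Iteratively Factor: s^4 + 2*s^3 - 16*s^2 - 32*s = (s + 4)*(s^3 - 2*s^2 - 8*s) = s*(s + 4)*(s^2 - 2*s - 8) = s*(s + 2)*(s + 4)*(s - 4)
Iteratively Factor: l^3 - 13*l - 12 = (l + 1)*(l^2 - l - 12) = (l + 1)*(l + 3)*(l - 4)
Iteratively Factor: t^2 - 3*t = (t - 3)*(t)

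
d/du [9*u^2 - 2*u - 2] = 18*u - 2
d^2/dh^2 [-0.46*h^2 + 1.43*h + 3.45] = -0.920000000000000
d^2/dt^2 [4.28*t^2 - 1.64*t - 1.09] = 8.56000000000000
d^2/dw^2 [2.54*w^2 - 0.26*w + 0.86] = 5.08000000000000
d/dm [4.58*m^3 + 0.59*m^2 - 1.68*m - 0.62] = 13.74*m^2 + 1.18*m - 1.68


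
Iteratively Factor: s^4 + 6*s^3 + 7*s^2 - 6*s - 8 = (s - 1)*(s^3 + 7*s^2 + 14*s + 8) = (s - 1)*(s + 4)*(s^2 + 3*s + 2) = (s - 1)*(s + 2)*(s + 4)*(s + 1)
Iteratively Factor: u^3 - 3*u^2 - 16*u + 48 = (u - 4)*(u^2 + u - 12) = (u - 4)*(u + 4)*(u - 3)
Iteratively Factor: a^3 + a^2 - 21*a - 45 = (a + 3)*(a^2 - 2*a - 15) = (a + 3)^2*(a - 5)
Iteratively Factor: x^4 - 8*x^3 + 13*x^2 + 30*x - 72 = (x - 3)*(x^3 - 5*x^2 - 2*x + 24) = (x - 3)*(x + 2)*(x^2 - 7*x + 12) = (x - 4)*(x - 3)*(x + 2)*(x - 3)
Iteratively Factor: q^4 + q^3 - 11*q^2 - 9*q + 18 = (q - 1)*(q^3 + 2*q^2 - 9*q - 18) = (q - 3)*(q - 1)*(q^2 + 5*q + 6) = (q - 3)*(q - 1)*(q + 2)*(q + 3)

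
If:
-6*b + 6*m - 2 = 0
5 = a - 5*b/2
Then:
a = 5*m/2 + 25/6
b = m - 1/3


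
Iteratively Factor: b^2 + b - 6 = (b + 3)*(b - 2)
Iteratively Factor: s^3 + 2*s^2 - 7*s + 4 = (s + 4)*(s^2 - 2*s + 1) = (s - 1)*(s + 4)*(s - 1)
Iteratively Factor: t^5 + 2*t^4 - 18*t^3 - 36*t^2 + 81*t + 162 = (t - 3)*(t^4 + 5*t^3 - 3*t^2 - 45*t - 54) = (t - 3)^2*(t^3 + 8*t^2 + 21*t + 18) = (t - 3)^2*(t + 2)*(t^2 + 6*t + 9) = (t - 3)^2*(t + 2)*(t + 3)*(t + 3)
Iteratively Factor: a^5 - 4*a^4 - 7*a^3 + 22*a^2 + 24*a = (a - 3)*(a^4 - a^3 - 10*a^2 - 8*a) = (a - 3)*(a + 1)*(a^3 - 2*a^2 - 8*a) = a*(a - 3)*(a + 1)*(a^2 - 2*a - 8) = a*(a - 4)*(a - 3)*(a + 1)*(a + 2)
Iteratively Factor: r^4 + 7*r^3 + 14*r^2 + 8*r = (r + 4)*(r^3 + 3*r^2 + 2*r) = (r + 2)*(r + 4)*(r^2 + r) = (r + 1)*(r + 2)*(r + 4)*(r)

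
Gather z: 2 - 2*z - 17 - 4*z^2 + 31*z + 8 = -4*z^2 + 29*z - 7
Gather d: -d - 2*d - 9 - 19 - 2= -3*d - 30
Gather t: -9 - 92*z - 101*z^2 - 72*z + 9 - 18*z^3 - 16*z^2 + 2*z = -18*z^3 - 117*z^2 - 162*z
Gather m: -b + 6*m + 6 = -b + 6*m + 6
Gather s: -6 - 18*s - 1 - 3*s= -21*s - 7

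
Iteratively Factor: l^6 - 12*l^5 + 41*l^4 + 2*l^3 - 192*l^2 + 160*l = (l - 4)*(l^5 - 8*l^4 + 9*l^3 + 38*l^2 - 40*l) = (l - 4)*(l - 1)*(l^4 - 7*l^3 + 2*l^2 + 40*l) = (l - 4)^2*(l - 1)*(l^3 - 3*l^2 - 10*l) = (l - 5)*(l - 4)^2*(l - 1)*(l^2 + 2*l) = (l - 5)*(l - 4)^2*(l - 1)*(l + 2)*(l)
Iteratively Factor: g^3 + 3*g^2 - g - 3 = (g + 1)*(g^2 + 2*g - 3) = (g + 1)*(g + 3)*(g - 1)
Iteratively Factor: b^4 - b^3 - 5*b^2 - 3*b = (b)*(b^3 - b^2 - 5*b - 3) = b*(b - 3)*(b^2 + 2*b + 1) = b*(b - 3)*(b + 1)*(b + 1)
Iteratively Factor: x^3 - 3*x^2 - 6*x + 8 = (x - 1)*(x^2 - 2*x - 8) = (x - 1)*(x + 2)*(x - 4)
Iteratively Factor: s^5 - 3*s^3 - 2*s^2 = (s)*(s^4 - 3*s^2 - 2*s) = s*(s + 1)*(s^3 - s^2 - 2*s) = s^2*(s + 1)*(s^2 - s - 2) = s^2*(s - 2)*(s + 1)*(s + 1)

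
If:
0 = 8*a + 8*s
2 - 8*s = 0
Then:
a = -1/4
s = 1/4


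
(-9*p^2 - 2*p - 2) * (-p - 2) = 9*p^3 + 20*p^2 + 6*p + 4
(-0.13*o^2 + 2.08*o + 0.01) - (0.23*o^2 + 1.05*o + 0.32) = -0.36*o^2 + 1.03*o - 0.31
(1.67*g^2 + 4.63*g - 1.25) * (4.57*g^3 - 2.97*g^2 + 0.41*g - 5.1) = 7.6319*g^5 + 16.1992*g^4 - 18.7789*g^3 - 2.9062*g^2 - 24.1255*g + 6.375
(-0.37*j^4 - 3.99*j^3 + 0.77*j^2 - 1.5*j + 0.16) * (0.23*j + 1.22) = -0.0851*j^5 - 1.3691*j^4 - 4.6907*j^3 + 0.5944*j^2 - 1.7932*j + 0.1952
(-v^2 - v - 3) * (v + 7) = -v^3 - 8*v^2 - 10*v - 21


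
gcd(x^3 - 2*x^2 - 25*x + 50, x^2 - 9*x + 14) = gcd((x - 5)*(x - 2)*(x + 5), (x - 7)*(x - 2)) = x - 2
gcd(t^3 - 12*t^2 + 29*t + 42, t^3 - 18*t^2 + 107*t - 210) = t^2 - 13*t + 42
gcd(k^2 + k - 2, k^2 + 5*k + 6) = k + 2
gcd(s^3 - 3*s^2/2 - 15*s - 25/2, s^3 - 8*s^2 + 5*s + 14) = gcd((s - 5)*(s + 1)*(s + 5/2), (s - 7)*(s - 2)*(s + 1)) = s + 1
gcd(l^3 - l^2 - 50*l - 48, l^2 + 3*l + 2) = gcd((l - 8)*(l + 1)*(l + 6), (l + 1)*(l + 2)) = l + 1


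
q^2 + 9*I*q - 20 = (q + 4*I)*(q + 5*I)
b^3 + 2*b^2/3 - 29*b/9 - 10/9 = (b - 5/3)*(b + 1/3)*(b + 2)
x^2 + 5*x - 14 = (x - 2)*(x + 7)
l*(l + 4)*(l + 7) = l^3 + 11*l^2 + 28*l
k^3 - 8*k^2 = k^2*(k - 8)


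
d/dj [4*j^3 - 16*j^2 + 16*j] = 12*j^2 - 32*j + 16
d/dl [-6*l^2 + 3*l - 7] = 3 - 12*l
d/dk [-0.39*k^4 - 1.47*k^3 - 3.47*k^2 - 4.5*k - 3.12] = -1.56*k^3 - 4.41*k^2 - 6.94*k - 4.5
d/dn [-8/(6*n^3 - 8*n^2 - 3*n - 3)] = 8*(18*n^2 - 16*n - 3)/(-6*n^3 + 8*n^2 + 3*n + 3)^2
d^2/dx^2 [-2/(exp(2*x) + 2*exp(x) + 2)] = 4*(-4*(exp(x) + 1)^2*exp(x) + (2*exp(x) + 1)*(exp(2*x) + 2*exp(x) + 2))*exp(x)/(exp(2*x) + 2*exp(x) + 2)^3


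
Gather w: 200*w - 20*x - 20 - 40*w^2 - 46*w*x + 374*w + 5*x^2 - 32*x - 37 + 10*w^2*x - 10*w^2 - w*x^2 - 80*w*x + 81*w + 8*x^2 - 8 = w^2*(10*x - 50) + w*(-x^2 - 126*x + 655) + 13*x^2 - 52*x - 65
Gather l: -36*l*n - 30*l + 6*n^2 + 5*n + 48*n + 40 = l*(-36*n - 30) + 6*n^2 + 53*n + 40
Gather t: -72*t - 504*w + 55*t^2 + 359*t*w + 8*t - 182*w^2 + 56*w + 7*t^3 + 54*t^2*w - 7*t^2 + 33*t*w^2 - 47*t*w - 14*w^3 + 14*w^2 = 7*t^3 + t^2*(54*w + 48) + t*(33*w^2 + 312*w - 64) - 14*w^3 - 168*w^2 - 448*w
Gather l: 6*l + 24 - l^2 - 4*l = -l^2 + 2*l + 24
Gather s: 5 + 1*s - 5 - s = 0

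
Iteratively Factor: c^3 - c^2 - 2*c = (c)*(c^2 - c - 2) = c*(c + 1)*(c - 2)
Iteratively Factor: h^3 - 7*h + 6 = (h + 3)*(h^2 - 3*h + 2) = (h - 1)*(h + 3)*(h - 2)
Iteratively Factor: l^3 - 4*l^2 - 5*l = (l + 1)*(l^2 - 5*l) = (l - 5)*(l + 1)*(l)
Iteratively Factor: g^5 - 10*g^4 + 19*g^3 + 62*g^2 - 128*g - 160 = (g + 1)*(g^4 - 11*g^3 + 30*g^2 + 32*g - 160) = (g + 1)*(g + 2)*(g^3 - 13*g^2 + 56*g - 80) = (g - 4)*(g + 1)*(g + 2)*(g^2 - 9*g + 20) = (g - 5)*(g - 4)*(g + 1)*(g + 2)*(g - 4)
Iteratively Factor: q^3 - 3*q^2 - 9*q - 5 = (q + 1)*(q^2 - 4*q - 5) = (q - 5)*(q + 1)*(q + 1)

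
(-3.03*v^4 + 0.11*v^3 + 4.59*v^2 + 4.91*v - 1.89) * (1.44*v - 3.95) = -4.3632*v^5 + 12.1269*v^4 + 6.1751*v^3 - 11.0601*v^2 - 22.1161*v + 7.4655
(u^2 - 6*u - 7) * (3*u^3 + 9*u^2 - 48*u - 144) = 3*u^5 - 9*u^4 - 123*u^3 + 81*u^2 + 1200*u + 1008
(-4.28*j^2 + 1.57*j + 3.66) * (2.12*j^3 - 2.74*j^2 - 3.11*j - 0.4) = -9.0736*j^5 + 15.0556*j^4 + 16.7682*j^3 - 13.1991*j^2 - 12.0106*j - 1.464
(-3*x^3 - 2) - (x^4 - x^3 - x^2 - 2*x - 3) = -x^4 - 2*x^3 + x^2 + 2*x + 1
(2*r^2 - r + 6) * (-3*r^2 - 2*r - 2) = -6*r^4 - r^3 - 20*r^2 - 10*r - 12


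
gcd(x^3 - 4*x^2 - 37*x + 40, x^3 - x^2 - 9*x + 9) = x - 1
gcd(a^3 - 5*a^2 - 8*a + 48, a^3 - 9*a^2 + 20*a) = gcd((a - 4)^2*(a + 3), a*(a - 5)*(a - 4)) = a - 4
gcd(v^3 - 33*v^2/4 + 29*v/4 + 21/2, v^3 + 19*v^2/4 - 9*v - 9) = v^2 - 5*v/4 - 3/2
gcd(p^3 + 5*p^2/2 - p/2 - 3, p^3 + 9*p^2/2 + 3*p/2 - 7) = p^2 + p - 2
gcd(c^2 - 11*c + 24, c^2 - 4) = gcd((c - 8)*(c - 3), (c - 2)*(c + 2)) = 1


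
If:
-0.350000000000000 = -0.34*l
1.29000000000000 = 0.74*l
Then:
No Solution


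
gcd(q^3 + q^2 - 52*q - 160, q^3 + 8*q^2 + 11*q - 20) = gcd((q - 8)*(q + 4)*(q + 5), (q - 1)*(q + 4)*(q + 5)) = q^2 + 9*q + 20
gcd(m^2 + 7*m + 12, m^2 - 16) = m + 4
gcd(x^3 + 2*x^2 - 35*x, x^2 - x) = x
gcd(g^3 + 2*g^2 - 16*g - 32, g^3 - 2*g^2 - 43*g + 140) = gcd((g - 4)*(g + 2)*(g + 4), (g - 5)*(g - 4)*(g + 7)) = g - 4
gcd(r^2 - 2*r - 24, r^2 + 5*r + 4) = r + 4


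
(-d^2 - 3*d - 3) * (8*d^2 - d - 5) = -8*d^4 - 23*d^3 - 16*d^2 + 18*d + 15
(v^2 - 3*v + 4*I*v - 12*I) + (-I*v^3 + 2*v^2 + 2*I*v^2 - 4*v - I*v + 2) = -I*v^3 + 3*v^2 + 2*I*v^2 - 7*v + 3*I*v + 2 - 12*I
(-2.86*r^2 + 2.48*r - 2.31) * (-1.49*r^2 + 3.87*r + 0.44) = 4.2614*r^4 - 14.7634*r^3 + 11.7811*r^2 - 7.8485*r - 1.0164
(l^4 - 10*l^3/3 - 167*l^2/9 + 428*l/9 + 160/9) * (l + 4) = l^5 + 2*l^4/3 - 287*l^3/9 - 80*l^2/3 + 208*l + 640/9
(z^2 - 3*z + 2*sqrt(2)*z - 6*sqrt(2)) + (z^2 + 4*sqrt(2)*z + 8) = 2*z^2 - 3*z + 6*sqrt(2)*z - 6*sqrt(2) + 8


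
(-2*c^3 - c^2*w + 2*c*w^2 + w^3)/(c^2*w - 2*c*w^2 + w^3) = (2*c^2 + 3*c*w + w^2)/(w*(-c + w))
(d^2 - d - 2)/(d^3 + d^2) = (d - 2)/d^2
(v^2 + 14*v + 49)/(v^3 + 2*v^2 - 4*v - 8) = (v^2 + 14*v + 49)/(v^3 + 2*v^2 - 4*v - 8)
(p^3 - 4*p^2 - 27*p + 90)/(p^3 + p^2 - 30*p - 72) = (p^2 + 2*p - 15)/(p^2 + 7*p + 12)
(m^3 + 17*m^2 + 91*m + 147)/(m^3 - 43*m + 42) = (m^2 + 10*m + 21)/(m^2 - 7*m + 6)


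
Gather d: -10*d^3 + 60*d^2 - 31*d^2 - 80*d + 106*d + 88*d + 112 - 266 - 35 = -10*d^3 + 29*d^2 + 114*d - 189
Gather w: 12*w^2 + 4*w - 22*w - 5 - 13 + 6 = 12*w^2 - 18*w - 12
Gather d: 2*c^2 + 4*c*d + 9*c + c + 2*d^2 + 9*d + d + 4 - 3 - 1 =2*c^2 + 10*c + 2*d^2 + d*(4*c + 10)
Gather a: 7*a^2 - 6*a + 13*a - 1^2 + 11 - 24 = 7*a^2 + 7*a - 14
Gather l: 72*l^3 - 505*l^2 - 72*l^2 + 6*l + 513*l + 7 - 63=72*l^3 - 577*l^2 + 519*l - 56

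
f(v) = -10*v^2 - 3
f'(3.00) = -60.00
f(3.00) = -93.00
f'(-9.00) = 180.00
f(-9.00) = -813.00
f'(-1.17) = 23.40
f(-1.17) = -16.69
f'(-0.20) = 4.00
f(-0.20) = -3.40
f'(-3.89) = 77.80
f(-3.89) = -154.32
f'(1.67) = -33.40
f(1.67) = -30.89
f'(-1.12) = 22.40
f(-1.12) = -15.54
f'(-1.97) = 39.40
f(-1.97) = -41.81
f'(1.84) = -36.80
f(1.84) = -36.86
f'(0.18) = -3.60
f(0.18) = -3.32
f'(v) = -20*v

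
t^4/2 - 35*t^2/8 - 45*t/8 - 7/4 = (t/2 + 1)*(t - 7/2)*(t + 1/2)*(t + 1)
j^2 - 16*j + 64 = (j - 8)^2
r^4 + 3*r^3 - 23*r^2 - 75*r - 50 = (r - 5)*(r + 1)*(r + 2)*(r + 5)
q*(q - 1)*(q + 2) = q^3 + q^2 - 2*q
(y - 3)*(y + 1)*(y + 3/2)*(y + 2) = y^4 + 3*y^3/2 - 7*y^2 - 33*y/2 - 9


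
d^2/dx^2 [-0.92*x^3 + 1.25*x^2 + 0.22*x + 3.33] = 2.5 - 5.52*x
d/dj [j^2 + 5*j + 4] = 2*j + 5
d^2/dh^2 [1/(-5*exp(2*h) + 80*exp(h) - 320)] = 4*(-exp(h) - 4)*exp(h)/(5*(exp(4*h) - 32*exp(3*h) + 384*exp(2*h) - 2048*exp(h) + 4096))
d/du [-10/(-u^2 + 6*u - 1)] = 20*(3 - u)/(u^2 - 6*u + 1)^2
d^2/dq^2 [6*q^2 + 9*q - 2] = 12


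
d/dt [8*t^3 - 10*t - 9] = 24*t^2 - 10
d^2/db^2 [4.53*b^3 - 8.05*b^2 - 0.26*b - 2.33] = 27.18*b - 16.1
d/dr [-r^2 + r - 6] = 1 - 2*r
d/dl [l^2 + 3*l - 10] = 2*l + 3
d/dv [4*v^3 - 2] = 12*v^2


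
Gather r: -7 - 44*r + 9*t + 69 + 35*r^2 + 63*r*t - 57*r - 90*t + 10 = 35*r^2 + r*(63*t - 101) - 81*t + 72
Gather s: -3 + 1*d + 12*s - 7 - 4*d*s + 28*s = d + s*(40 - 4*d) - 10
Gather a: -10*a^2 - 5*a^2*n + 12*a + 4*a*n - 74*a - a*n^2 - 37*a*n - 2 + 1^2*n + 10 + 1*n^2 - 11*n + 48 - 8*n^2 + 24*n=a^2*(-5*n - 10) + a*(-n^2 - 33*n - 62) - 7*n^2 + 14*n + 56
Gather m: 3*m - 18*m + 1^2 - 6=-15*m - 5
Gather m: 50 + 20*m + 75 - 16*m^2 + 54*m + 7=-16*m^2 + 74*m + 132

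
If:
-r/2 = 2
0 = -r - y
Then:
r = -4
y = 4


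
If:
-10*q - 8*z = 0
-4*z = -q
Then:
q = 0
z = 0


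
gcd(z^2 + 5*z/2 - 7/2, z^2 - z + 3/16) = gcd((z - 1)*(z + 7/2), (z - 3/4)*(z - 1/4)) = 1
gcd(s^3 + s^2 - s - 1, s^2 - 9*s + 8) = s - 1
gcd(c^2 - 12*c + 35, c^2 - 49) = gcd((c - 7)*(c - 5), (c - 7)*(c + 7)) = c - 7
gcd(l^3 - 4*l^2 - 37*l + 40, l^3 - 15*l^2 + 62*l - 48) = l^2 - 9*l + 8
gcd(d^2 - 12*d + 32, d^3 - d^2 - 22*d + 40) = d - 4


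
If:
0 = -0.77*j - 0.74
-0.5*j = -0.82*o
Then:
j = -0.96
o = -0.59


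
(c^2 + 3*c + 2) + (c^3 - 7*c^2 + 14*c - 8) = c^3 - 6*c^2 + 17*c - 6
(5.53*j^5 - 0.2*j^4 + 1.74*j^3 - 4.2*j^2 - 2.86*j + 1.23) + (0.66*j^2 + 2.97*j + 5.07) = 5.53*j^5 - 0.2*j^4 + 1.74*j^3 - 3.54*j^2 + 0.11*j + 6.3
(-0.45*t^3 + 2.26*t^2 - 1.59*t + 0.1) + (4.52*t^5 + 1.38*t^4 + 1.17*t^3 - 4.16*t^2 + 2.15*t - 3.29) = 4.52*t^5 + 1.38*t^4 + 0.72*t^3 - 1.9*t^2 + 0.56*t - 3.19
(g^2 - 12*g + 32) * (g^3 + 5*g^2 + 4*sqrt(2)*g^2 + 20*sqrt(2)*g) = g^5 - 7*g^4 + 4*sqrt(2)*g^4 - 28*sqrt(2)*g^3 - 28*g^3 - 112*sqrt(2)*g^2 + 160*g^2 + 640*sqrt(2)*g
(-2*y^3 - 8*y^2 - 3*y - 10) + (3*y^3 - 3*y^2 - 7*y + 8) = y^3 - 11*y^2 - 10*y - 2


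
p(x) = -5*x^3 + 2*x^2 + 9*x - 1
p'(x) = -15*x^2 + 4*x + 9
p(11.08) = -6457.01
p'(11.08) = -1788.18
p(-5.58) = 879.76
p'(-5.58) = -480.37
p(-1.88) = 22.37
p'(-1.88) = -51.54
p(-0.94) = -3.54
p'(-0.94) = -8.01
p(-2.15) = 38.59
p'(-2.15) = -68.94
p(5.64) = -783.65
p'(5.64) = -445.58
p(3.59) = -174.26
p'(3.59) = -169.96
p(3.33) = -133.48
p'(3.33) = -144.01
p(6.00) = -955.00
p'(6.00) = -507.00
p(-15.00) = 17189.00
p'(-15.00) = -3426.00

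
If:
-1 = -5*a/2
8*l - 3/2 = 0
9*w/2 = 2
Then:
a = 2/5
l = 3/16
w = 4/9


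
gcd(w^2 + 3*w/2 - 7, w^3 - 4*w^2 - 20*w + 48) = w - 2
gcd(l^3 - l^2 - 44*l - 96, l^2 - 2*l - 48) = l - 8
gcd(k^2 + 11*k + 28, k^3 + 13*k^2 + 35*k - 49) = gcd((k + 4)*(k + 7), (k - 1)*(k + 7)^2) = k + 7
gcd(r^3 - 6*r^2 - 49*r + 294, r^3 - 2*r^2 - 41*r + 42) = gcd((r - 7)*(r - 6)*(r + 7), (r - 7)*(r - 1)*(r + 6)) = r - 7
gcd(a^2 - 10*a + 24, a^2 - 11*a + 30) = a - 6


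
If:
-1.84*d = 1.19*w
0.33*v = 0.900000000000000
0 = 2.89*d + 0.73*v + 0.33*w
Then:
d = -0.84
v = 2.73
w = 1.29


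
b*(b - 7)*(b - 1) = b^3 - 8*b^2 + 7*b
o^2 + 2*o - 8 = (o - 2)*(o + 4)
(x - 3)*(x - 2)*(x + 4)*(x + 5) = x^4 + 4*x^3 - 19*x^2 - 46*x + 120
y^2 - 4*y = y*(y - 4)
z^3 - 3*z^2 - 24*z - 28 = (z - 7)*(z + 2)^2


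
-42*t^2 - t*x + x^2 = (-7*t + x)*(6*t + x)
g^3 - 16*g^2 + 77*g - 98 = (g - 7)^2*(g - 2)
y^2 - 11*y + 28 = (y - 7)*(y - 4)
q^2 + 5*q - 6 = (q - 1)*(q + 6)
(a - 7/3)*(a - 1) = a^2 - 10*a/3 + 7/3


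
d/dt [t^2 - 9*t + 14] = 2*t - 9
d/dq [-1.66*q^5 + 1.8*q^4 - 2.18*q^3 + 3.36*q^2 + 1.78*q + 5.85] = -8.3*q^4 + 7.2*q^3 - 6.54*q^2 + 6.72*q + 1.78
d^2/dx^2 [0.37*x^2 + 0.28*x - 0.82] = 0.740000000000000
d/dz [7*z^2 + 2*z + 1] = 14*z + 2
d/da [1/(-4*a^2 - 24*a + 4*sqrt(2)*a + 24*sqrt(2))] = (2*a - sqrt(2) + 6)/(4*(a^2 - sqrt(2)*a + 6*a - 6*sqrt(2))^2)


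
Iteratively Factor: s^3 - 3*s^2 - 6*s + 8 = (s + 2)*(s^2 - 5*s + 4) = (s - 4)*(s + 2)*(s - 1)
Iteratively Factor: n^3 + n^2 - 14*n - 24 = (n + 3)*(n^2 - 2*n - 8) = (n + 2)*(n + 3)*(n - 4)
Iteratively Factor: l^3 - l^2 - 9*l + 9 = (l - 1)*(l^2 - 9) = (l - 3)*(l - 1)*(l + 3)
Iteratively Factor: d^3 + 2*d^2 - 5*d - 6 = (d + 3)*(d^2 - d - 2) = (d - 2)*(d + 3)*(d + 1)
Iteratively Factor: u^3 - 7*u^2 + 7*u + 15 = (u - 3)*(u^2 - 4*u - 5) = (u - 3)*(u + 1)*(u - 5)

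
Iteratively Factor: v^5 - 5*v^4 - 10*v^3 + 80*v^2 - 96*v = (v - 2)*(v^4 - 3*v^3 - 16*v^2 + 48*v) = (v - 2)*(v + 4)*(v^3 - 7*v^2 + 12*v) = (v - 3)*(v - 2)*(v + 4)*(v^2 - 4*v) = v*(v - 3)*(v - 2)*(v + 4)*(v - 4)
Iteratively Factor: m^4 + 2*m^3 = (m + 2)*(m^3) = m*(m + 2)*(m^2) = m^2*(m + 2)*(m)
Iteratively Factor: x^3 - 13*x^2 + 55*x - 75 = (x - 3)*(x^2 - 10*x + 25) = (x - 5)*(x - 3)*(x - 5)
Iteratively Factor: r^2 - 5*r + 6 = (r - 2)*(r - 3)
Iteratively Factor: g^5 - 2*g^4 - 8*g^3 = (g)*(g^4 - 2*g^3 - 8*g^2) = g*(g - 4)*(g^3 + 2*g^2) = g^2*(g - 4)*(g^2 + 2*g) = g^2*(g - 4)*(g + 2)*(g)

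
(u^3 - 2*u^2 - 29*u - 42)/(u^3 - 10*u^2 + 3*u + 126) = (u + 2)/(u - 6)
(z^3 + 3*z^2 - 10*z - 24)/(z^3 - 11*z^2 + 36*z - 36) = (z^2 + 6*z + 8)/(z^2 - 8*z + 12)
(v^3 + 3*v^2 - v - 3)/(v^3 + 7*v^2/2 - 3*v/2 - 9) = 2*(v^2 - 1)/(2*v^2 + v - 6)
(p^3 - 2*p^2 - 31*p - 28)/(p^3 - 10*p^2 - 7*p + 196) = (p + 1)/(p - 7)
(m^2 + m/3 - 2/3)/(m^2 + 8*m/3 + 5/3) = (3*m - 2)/(3*m + 5)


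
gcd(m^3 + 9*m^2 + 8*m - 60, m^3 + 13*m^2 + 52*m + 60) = m^2 + 11*m + 30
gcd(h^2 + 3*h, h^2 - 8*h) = h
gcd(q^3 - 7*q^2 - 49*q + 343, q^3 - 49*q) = q^2 - 49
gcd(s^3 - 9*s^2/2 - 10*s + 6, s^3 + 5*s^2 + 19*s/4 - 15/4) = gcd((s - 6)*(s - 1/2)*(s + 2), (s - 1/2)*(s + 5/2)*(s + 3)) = s - 1/2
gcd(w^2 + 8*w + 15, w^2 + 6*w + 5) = w + 5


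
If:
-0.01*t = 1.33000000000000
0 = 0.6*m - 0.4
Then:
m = 0.67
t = -133.00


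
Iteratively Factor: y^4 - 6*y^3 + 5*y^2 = (y)*(y^3 - 6*y^2 + 5*y) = y*(y - 5)*(y^2 - y) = y*(y - 5)*(y - 1)*(y)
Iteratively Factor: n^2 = (n)*(n)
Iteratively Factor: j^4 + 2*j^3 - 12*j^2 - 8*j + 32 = (j + 2)*(j^3 - 12*j + 16) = (j + 2)*(j + 4)*(j^2 - 4*j + 4) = (j - 2)*(j + 2)*(j + 4)*(j - 2)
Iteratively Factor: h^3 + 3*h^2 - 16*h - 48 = (h + 3)*(h^2 - 16) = (h - 4)*(h + 3)*(h + 4)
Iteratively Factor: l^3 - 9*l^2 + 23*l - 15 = (l - 1)*(l^2 - 8*l + 15) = (l - 5)*(l - 1)*(l - 3)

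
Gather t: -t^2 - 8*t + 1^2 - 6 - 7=-t^2 - 8*t - 12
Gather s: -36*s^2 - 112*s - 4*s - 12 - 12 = -36*s^2 - 116*s - 24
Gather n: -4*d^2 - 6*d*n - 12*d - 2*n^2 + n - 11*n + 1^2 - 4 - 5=-4*d^2 - 12*d - 2*n^2 + n*(-6*d - 10) - 8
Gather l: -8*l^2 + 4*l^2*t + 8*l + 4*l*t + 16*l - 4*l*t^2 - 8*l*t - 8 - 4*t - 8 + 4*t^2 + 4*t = l^2*(4*t - 8) + l*(-4*t^2 - 4*t + 24) + 4*t^2 - 16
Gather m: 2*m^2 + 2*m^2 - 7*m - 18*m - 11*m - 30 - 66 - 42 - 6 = 4*m^2 - 36*m - 144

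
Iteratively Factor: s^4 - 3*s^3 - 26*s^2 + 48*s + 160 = (s + 4)*(s^3 - 7*s^2 + 2*s + 40) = (s - 4)*(s + 4)*(s^2 - 3*s - 10) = (s - 5)*(s - 4)*(s + 4)*(s + 2)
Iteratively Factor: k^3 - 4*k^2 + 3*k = (k)*(k^2 - 4*k + 3) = k*(k - 3)*(k - 1)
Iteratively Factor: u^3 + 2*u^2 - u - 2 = (u - 1)*(u^2 + 3*u + 2) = (u - 1)*(u + 2)*(u + 1)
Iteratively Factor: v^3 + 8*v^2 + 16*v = (v + 4)*(v^2 + 4*v) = v*(v + 4)*(v + 4)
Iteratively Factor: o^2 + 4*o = (o + 4)*(o)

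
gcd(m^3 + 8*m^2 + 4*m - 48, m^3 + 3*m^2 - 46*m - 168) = m^2 + 10*m + 24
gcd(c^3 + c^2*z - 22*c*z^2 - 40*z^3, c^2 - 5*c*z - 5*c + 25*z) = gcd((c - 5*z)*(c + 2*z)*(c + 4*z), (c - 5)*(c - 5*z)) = -c + 5*z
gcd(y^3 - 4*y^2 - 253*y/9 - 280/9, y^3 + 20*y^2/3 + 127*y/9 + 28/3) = y + 7/3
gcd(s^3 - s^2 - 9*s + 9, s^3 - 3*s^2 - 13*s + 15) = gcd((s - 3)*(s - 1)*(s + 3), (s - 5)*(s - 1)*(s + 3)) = s^2 + 2*s - 3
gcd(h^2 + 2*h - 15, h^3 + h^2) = 1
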